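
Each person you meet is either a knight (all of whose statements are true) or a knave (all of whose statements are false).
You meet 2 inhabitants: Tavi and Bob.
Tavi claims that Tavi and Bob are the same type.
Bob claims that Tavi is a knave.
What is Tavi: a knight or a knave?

Tavi is a knave.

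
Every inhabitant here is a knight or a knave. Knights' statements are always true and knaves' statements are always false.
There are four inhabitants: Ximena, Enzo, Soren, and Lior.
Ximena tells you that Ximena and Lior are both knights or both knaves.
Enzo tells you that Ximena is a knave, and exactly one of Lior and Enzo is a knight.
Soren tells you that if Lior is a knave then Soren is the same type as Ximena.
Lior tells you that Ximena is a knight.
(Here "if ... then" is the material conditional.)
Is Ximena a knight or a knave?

Ximena is a knight.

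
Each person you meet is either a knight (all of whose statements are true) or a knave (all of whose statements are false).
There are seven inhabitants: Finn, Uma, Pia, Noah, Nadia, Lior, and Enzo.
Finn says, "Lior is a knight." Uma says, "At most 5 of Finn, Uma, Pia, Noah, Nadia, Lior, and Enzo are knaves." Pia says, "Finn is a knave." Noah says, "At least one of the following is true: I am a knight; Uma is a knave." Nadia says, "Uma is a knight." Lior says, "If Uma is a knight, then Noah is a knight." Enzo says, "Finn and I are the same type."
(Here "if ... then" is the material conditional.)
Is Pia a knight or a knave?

Pia is a knave.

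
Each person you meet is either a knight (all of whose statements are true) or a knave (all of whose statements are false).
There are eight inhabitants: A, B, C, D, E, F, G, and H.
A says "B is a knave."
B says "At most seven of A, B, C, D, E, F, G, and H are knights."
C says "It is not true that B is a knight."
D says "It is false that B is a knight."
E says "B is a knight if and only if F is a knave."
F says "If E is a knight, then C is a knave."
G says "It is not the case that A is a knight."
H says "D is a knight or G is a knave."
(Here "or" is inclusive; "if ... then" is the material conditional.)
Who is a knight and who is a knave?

A is a knave, B is a knight, C is a knave, D is a knave, E is a knave, F is a knight, G is a knight, and H is a knave.

A is a knave; "B is a knave" is false, as required.
B is a knight, so "at most seven of A, B, C, D, E, F, G, and H are knights" must be True — and it is.
C is a knave, and the claim "it is not true that B is a knight" is indeed false.
D is a knave, so "it is false that B is a knight" must be false — and it is.
E (knave): "B is a knight if and only if F is a knave" — false. ✓
As a knight, F's statement "if E is a knight, then C is a knave" should be True; it is.
As a knight, G's statement "it is not the case that A is a knight" should be True; it is.
H is a knave, and the claim "D is a knight or G is a knave" is indeed false.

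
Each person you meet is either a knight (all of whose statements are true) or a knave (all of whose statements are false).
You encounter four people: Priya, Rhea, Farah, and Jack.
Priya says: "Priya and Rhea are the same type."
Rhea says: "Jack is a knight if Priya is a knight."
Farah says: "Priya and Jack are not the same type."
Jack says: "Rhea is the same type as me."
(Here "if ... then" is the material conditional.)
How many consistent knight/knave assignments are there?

3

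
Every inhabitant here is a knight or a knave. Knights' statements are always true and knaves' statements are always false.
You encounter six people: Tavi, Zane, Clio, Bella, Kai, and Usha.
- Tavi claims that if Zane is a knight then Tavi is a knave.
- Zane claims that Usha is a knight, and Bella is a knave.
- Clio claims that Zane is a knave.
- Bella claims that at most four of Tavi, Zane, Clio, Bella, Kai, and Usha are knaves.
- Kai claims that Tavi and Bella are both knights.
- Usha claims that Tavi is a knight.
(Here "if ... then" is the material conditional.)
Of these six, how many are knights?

The unique consistent assignment is Tavi=knight, Zane=knave, Clio=knight, Bella=knight, Kai=knight, Usha=knight.
That has 5 knights.

5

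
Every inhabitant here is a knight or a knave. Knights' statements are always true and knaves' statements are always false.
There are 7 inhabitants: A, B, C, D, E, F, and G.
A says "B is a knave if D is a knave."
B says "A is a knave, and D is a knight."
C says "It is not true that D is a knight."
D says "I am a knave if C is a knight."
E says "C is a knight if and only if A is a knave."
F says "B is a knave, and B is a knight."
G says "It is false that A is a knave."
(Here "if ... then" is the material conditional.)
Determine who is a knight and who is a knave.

As a knight, A's statement "B is a knave if D is a knave" should be true; it is.
B is a knave; "A is a knave, and D is a knight" is false, as required.
C is a knave; "it is not true that D is a knight" is false, as required.
D is a knight; "I am a knave if C is a knight" is true, as required.
Since E is a knight, "C is a knight if and only if A is a knave" needs to be true, which holds.
As a knave, F's statement "B is a knave, and B is a knight" should be false; it is.
G (knight): "it is false that A is a knave" — true. ✓

A is a knight, B is a knave, C is a knave, D is a knight, E is a knight, F is a knave, and G is a knight.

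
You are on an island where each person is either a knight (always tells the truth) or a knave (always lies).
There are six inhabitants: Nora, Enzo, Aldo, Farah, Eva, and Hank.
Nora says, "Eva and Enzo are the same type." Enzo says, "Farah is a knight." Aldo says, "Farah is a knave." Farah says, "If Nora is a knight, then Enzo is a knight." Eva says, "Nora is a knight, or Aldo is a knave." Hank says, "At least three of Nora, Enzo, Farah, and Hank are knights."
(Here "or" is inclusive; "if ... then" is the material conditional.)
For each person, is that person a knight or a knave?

Nora is a knight, so "Eva and Enzo are the same type" must be true — and it is.
Enzo is a knight, so "Farah is a knight" must be true — and it is.
Since Aldo is a knave, "Farah is a knave" needs to be false, which holds.
Farah is a knight, so "if Nora is a knight, then Enzo is a knight" must be true — and it is.
Since Eva is a knight, "Nora is a knight, or Aldo is a knave" needs to be true, which holds.
Hank is a knight; "at least three of Nora, Enzo, Farah, and Hank are knights" is true, as required.

Knights: Nora, Enzo, Farah, Eva, and Hank. Knaves: Aldo.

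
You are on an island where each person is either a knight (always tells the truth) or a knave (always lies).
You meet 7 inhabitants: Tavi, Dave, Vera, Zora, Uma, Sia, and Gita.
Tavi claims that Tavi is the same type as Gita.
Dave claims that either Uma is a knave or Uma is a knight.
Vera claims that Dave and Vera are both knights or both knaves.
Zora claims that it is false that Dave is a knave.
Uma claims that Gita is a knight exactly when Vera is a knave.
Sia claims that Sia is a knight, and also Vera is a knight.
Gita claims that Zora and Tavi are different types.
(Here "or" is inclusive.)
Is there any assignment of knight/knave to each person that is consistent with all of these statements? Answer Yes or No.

Yes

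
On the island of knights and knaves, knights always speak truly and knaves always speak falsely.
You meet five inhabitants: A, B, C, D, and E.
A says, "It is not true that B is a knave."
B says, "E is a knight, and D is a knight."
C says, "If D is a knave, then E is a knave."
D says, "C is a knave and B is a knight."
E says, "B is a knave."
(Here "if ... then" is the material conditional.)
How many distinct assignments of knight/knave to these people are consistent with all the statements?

Consistent assignments:
  A=knave, B=knave, C=knave, D=knave, E=knight

1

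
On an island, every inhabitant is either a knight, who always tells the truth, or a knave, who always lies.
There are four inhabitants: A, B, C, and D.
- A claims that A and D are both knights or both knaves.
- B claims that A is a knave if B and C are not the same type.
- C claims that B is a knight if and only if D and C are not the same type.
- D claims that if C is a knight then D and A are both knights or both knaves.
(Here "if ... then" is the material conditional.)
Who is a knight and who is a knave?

Suppose A is a knave. Then A's statement "A and D are both knights or both knaves" would have to be false. Checking the 8 ways to assign the others, none is consistent with every speaker.
(For instance, with B=knave, C=knight, D=knight, B's claim "A is a knave if B and C are not the same type" comes out true where it would need to be false.)
So A must be a knight, making "A and D are both knights or both knaves" true. Taking A=knight, B=knave, C=knight, D=knight, each remaining statement checks out:
  B (knave): "A is a knave if B and C are not the same type" — false. ✓
  C (knight): "B is a knight if and only if D and C are not the same type" — true. ✓
  D (knight): "if C is a knight then D and A are both knights or both knaves" — true. ✓
This is the unique consistent assignment.

A is a knight, B is a knave, C is a knight, and D is a knight.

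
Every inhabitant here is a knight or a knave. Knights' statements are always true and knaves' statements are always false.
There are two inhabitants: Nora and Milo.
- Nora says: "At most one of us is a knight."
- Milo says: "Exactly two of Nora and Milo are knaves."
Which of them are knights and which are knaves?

Knights: Nora. Knaves: Milo.

As a knight, Nora's statement "at most one of us is a knight" should be True; it is.
As a knave, Milo's statement "exactly two of Nora and Milo are knaves" should be False; it is.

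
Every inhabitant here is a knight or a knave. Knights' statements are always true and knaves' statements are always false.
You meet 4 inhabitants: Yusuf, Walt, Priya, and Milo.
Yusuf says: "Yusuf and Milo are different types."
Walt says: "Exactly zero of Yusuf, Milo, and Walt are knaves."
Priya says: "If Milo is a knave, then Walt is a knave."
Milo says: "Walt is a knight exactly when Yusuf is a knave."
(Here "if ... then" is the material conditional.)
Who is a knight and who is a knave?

Since Yusuf is a knave, "Yusuf and Milo are different types" needs to be False, which holds.
As a knave, Walt's statement "exactly zero of Yusuf, Milo, and Walt are knaves" should be False; it is.
Priya is a knight; "if Milo is a knave, then Walt is a knave" is true, as required.
Milo is a knave, so "Walt is a knight exactly when Yusuf is a knave" must be False — and it is.

Yusuf is a knave, Walt is a knave, Priya is a knight, and Milo is a knave.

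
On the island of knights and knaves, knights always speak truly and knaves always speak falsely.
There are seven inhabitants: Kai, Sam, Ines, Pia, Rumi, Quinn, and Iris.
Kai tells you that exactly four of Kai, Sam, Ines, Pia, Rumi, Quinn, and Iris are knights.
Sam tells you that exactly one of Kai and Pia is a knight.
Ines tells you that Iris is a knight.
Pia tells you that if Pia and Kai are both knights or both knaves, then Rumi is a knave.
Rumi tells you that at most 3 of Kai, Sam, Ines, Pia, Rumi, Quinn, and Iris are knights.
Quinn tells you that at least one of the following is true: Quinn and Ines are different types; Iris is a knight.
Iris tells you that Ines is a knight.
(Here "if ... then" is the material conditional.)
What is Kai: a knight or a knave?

Kai is a knave.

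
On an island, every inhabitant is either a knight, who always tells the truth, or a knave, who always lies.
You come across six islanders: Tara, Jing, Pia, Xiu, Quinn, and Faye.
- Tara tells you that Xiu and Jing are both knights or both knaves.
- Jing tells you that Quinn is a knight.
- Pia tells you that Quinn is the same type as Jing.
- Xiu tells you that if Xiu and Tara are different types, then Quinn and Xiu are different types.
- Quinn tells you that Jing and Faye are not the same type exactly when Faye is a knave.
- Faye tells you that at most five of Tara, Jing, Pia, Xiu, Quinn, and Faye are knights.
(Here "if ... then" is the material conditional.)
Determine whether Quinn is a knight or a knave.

Consistent assignments: {Tara=knight, Jing=knave, Pia=knight, Xiu=knave, Quinn=knave, Faye=knight}; {Tara=knave, Jing=knave, Pia=knight, Xiu=knight, Quinn=knave, Faye=knight}
In every consistent assignment, Quinn is a knave.

Quinn is a knave.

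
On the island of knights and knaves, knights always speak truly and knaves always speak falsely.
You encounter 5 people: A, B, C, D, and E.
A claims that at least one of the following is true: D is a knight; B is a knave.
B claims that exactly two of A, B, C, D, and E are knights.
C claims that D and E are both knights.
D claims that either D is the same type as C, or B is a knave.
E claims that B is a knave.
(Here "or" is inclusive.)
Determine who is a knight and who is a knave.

A is a knight, B is a knave, C is a knight, D is a knight, and E is a knight.

As a knight, A's statement "at least one of the following is true: D is a knight; B is a knave" should be true; it is.
B (knave): "exactly two of A, B, C, D, and E are knights" — false. ✓
C is a knight, and the claim "D and E are both knights" is indeed true.
D (knight): "either D is the same type as C, or B is a knave" — true. ✓
E is a knight; "B is a knave" is true, as required.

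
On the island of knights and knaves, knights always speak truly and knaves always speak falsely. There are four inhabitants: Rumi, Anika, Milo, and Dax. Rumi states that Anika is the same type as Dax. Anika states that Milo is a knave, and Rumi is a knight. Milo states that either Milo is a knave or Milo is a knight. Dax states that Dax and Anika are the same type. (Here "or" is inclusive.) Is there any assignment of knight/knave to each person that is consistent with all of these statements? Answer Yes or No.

No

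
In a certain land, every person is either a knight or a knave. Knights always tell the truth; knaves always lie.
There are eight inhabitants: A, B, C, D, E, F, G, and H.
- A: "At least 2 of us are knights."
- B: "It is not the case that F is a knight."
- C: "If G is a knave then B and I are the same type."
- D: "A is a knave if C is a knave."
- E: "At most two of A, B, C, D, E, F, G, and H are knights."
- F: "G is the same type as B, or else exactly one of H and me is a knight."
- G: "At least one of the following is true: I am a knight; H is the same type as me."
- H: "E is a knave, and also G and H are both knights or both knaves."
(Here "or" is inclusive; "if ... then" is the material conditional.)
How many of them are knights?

The unique consistent assignment is A=knight, B=knave, C=knight, D=knight, E=knave, F=knight, G=knight, H=knave.
That has 5 knights.

5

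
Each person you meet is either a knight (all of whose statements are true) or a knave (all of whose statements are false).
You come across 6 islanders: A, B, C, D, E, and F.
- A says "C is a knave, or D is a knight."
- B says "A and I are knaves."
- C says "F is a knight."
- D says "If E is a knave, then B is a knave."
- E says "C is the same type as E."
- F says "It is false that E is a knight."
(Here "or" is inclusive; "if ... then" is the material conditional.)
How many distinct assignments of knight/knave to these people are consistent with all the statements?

1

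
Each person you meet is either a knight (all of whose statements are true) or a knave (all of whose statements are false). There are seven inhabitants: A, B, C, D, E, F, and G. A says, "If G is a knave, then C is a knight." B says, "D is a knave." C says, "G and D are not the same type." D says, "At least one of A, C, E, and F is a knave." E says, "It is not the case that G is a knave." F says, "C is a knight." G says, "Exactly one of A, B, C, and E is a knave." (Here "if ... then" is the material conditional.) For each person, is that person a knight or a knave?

A is a knight, B is a knave, C is a knight, D is a knight, E is a knave, F is a knight, and G is a knave.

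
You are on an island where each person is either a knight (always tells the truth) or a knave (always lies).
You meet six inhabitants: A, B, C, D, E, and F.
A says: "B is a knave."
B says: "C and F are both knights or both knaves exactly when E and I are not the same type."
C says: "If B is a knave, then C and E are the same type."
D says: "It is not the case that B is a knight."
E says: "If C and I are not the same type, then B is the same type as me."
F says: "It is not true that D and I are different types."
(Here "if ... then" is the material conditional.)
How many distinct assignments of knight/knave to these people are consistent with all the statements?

1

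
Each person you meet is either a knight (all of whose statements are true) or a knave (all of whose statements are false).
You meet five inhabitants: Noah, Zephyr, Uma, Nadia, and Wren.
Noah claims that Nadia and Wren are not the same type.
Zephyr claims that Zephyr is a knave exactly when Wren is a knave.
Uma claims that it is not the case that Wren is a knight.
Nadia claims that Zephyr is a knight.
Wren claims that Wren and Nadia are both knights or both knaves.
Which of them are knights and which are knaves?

Noah is a knave, and the claim "Nadia and Wren are not the same type" is indeed false.
Zephyr (knight): "Zephyr is a knave exactly when Wren is a knave" — True. ✓
Since Uma is a knave, "it is not the case that Wren is a knight" needs to be false, which holds.
Since Nadia is a knight, "Zephyr is a knight" needs to be True, which holds.
Wren (knight): "Wren and Nadia are both knights or both knaves" — True. ✓

Noah is a knave, Zephyr is a knight, Uma is a knave, Nadia is a knight, and Wren is a knight.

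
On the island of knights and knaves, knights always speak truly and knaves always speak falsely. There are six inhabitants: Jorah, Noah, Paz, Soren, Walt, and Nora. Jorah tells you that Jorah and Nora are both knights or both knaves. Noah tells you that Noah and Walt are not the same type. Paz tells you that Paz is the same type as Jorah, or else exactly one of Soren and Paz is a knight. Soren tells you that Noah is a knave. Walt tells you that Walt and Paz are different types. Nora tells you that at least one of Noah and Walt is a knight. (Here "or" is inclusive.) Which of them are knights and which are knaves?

Jorah is a knight, Noah is a knight, Paz is a knave, Soren is a knave, Walt is a knave, and Nora is a knight.

As a knight, Jorah's statement "Jorah and Nora are both knights or both knaves" should be True; it is.
Noah is a knight, so "Noah and Walt are not the same type" must be True — and it is.
Paz (knave): "Paz is the same type as Jorah, or else exactly one of Soren and Paz is a knight" — False. ✓
Soren (knave): "Noah is a knave" — False. ✓
Walt is a knave; "Walt and Paz are different types" is False, as required.
Nora (knight): "at least one of Noah and Walt is a knight" — True. ✓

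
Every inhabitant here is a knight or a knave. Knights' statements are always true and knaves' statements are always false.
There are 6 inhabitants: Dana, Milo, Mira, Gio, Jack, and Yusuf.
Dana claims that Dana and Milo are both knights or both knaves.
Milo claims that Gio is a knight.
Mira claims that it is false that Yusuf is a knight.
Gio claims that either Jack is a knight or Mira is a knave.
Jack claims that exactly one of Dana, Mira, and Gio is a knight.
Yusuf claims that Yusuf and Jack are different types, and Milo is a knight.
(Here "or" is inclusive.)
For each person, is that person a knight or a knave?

Dana is a knight, Milo is a knight, Mira is a knave, Gio is a knight, Jack is a knave, and Yusuf is a knight.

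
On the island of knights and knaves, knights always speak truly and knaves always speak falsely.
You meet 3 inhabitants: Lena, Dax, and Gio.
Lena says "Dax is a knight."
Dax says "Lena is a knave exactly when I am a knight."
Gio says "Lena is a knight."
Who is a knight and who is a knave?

As a knave, Lena's statement "Dax is a knight" should be False; it is.
Dax is a knave; "Lena is a knave exactly when I am a knight" is False, as required.
As a knave, Gio's statement "Lena is a knight" should be False; it is.

Knights: none. Knaves: Lena, Dax, and Gio.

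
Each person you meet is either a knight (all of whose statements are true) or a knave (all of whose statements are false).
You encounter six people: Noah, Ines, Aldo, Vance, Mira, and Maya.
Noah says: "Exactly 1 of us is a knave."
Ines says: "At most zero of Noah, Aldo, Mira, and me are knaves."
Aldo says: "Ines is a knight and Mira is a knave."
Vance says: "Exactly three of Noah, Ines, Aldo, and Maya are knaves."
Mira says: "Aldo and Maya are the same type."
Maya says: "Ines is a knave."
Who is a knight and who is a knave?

Noah (knave): "exactly 1 of us is a knave" — false. ✓
Ines is a knave; "at most zero of Noah, Aldo, Mira, and me are knaves" is false, as required.
Since Aldo is a knave, "Ines is a knight and Mira is a knave" needs to be false, which holds.
Vance (knight): "exactly three of Noah, Ines, Aldo, and Maya are knaves" — True. ✓
Mira is a knave, and the claim "Aldo and Maya are the same type" is indeed false.
Maya is a knight, so "Ines is a knave" must be True — and it is.

Noah is a knave, Ines is a knave, Aldo is a knave, Vance is a knight, Mira is a knave, and Maya is a knight.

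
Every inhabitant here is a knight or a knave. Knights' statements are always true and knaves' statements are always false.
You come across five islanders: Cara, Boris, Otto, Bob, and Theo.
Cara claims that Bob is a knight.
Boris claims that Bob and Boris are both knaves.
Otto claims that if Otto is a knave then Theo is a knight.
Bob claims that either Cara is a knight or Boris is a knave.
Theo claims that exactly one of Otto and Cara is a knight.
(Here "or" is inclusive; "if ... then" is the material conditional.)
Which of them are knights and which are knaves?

Cara is a knight, Boris is a knave, Otto is a knight, Bob is a knight, and Theo is a knave.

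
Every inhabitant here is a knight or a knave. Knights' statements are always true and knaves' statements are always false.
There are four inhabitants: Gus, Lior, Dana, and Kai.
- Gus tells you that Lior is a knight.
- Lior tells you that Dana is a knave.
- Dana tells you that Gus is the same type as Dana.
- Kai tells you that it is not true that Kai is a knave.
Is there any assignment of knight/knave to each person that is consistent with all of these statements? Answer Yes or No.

Yes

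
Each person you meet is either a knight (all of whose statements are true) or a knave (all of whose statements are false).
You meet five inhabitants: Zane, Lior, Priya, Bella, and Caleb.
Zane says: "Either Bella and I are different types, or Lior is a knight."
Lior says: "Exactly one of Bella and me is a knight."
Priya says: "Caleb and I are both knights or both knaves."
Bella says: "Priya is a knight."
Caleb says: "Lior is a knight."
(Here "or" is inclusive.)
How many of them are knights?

3

The unique consistent assignment is Zane=knight, Lior=knight, Priya=knave, Bella=knave, Caleb=knight.
That has 3 knights.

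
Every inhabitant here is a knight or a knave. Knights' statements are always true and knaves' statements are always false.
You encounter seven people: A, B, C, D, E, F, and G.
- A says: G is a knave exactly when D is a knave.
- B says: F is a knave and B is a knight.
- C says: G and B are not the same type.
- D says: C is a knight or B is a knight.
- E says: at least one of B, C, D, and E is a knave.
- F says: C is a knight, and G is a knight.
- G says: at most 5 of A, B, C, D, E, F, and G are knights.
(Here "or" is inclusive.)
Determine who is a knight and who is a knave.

As a knight, A's statement "G is a knave exactly when D is a knave" should be True; it is.
Since B is a knight, "F is a knave and B is a knight" needs to be True, which holds.
Since C is a knave, "G and B are not the same type" needs to be False, which holds.
Since D is a knight, "C is a knight or B is a knight" needs to be True, which holds.
E is a knight; "at least one of B, C, D, and E is a knave" is True, as required.
F is a knave, and the claim "C is a knight, and G is a knight" is indeed False.
G is a knight, so "at most 5 of A, B, C, D, E, F, and G are knights" must be True — and it is.

Knights: A, B, D, E, and G. Knaves: C and F.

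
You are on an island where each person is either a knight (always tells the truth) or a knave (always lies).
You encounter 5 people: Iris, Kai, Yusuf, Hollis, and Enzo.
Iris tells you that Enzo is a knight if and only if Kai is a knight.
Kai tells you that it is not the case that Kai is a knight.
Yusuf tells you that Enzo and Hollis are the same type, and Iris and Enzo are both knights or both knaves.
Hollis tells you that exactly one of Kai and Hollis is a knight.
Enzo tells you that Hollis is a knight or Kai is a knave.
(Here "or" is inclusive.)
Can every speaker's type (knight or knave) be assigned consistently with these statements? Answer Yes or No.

No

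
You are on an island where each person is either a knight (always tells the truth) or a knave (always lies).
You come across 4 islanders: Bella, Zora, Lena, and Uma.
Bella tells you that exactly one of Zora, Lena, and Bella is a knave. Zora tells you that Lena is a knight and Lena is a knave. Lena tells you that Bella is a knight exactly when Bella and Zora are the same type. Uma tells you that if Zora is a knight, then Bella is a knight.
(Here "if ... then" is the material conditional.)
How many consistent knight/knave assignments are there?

1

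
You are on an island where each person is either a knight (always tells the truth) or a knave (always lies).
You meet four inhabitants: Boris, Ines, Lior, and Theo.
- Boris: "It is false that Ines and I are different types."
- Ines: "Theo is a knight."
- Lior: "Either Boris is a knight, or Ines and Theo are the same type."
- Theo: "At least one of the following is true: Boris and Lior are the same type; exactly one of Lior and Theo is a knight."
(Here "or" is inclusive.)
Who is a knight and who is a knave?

Boris is a knight, Ines is a knight, Lior is a knight, and Theo is a knight.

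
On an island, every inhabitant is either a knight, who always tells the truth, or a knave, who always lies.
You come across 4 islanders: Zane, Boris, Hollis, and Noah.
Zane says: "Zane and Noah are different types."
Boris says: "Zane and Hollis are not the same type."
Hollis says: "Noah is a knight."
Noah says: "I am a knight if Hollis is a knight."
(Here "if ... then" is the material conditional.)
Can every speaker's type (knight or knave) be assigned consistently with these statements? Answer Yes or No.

Checking all 16 assignments, each has at least one speaker whose statement's truth value contradicts their type.

No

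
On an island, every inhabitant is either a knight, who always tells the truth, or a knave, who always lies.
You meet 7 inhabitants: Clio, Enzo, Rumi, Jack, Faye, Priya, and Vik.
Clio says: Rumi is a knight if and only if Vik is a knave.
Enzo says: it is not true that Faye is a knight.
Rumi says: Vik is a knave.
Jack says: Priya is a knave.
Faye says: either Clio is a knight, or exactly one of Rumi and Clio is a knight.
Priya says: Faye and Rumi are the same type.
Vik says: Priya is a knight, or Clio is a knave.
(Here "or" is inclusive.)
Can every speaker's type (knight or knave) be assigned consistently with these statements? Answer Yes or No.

No

Checking all 128 assignments, each has at least one speaker whose statement's truth value contradicts their type.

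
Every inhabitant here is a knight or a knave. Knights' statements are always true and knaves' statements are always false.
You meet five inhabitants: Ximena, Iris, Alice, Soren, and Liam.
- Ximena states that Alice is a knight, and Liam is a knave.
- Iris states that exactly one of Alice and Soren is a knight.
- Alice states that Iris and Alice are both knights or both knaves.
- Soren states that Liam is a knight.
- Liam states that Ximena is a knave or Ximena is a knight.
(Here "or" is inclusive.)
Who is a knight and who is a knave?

Since Ximena is a knave, "Alice is a knight, and Liam is a knave" needs to be false, which holds.
Iris (knight): "exactly one of Alice and Soren is a knight" — True. ✓
Alice is a knave; "Iris and Alice are both knights or both knaves" is false, as required.
Soren is a knight, so "Liam is a knight" must be True — and it is.
Since Liam is a knight, "Ximena is a knave or Ximena is a knight" needs to be True, which holds.

Ximena is a knave, Iris is a knight, Alice is a knave, Soren is a knight, and Liam is a knight.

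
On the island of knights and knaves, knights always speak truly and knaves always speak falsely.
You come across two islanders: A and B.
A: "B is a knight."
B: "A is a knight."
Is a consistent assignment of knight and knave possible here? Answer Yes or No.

Yes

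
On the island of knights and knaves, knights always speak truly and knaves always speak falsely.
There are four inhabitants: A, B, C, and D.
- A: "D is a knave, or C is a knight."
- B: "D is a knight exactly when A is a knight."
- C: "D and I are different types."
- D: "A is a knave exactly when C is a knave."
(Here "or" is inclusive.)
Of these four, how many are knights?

1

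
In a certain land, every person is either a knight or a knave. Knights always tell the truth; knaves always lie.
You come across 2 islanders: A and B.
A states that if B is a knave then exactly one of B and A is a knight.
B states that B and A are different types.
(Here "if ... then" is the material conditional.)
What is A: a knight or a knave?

A is a knave.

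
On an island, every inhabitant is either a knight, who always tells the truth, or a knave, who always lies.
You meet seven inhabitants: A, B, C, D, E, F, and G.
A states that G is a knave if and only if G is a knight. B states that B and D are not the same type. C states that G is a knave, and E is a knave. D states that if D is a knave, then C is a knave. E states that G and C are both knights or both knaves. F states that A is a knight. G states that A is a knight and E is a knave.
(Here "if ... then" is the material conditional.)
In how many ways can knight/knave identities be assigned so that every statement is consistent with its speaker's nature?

2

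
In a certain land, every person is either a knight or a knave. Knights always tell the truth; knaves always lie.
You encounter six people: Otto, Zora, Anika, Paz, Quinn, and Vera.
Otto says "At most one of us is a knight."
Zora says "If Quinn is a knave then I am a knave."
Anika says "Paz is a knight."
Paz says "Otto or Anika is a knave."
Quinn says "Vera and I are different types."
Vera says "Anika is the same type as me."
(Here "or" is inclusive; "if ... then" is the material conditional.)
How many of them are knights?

The unique consistent assignment is Otto=knave, Zora=knight, Anika=knight, Paz=knight, Quinn=knight, Vera=knave.
That has 4 knights.

4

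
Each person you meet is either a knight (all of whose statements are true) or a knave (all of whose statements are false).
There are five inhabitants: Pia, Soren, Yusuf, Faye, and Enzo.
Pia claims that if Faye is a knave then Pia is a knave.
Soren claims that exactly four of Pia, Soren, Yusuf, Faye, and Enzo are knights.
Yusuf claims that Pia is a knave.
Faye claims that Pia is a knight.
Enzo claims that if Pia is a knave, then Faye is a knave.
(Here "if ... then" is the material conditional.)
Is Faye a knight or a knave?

Faye is a knight.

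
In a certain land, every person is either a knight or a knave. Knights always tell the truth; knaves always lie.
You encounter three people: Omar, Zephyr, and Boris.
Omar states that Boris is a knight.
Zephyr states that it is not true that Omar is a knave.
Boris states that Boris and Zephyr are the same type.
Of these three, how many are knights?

The unique consistent assignment is Omar=knight, Zephyr=knight, Boris=knight.
That has 3 knights.

3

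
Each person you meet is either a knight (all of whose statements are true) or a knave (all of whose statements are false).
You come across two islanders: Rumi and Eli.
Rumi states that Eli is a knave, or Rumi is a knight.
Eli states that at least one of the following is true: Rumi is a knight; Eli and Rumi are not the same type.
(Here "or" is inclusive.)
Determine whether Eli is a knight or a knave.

Consistent assignments: {Rumi=knight, Eli=knight}; {Rumi=knave, Eli=knight}
In every consistent assignment, Eli is a knight.

Eli is a knight.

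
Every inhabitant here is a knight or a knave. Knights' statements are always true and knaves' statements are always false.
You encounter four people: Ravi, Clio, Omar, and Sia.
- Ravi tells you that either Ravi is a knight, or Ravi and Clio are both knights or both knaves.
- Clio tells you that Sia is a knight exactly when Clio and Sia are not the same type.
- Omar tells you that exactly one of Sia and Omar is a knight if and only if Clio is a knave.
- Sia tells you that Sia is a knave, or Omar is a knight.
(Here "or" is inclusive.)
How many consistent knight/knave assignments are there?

0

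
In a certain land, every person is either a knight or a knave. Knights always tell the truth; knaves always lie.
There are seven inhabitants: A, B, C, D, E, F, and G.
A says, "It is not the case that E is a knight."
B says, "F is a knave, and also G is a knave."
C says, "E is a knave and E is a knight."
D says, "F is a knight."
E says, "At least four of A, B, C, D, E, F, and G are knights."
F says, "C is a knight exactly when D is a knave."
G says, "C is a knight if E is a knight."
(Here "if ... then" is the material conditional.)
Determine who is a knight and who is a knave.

A is a knight, B is a knave, C is a knave, D is a knave, E is a knave, F is a knave, and G is a knight.

A (knight): "it is not the case that E is a knight" — True. ✓
Since B is a knave, "F is a knave, and also G is a knave" needs to be false, which holds.
C is a knave, and the claim "E is a knave and E is a knight" is indeed false.
D (knave): "F is a knight" — false. ✓
E is a knave; "at least four of A, B, C, D, E, F, and G are knights" is false, as required.
F is a knave; "C is a knight exactly when D is a knave" is false, as required.
G (knight): "C is a knight if E is a knight" — True. ✓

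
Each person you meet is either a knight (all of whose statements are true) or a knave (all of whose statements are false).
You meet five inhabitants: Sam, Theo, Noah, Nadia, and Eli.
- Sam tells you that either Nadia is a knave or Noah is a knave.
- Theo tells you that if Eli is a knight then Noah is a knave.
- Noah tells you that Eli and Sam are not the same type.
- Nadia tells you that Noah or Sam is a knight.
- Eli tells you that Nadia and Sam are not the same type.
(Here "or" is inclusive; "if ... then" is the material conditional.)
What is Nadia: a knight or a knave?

Nadia is a knight.

Consistent assignments: {Sam=knave, Theo=knave, Noah=knight, Nadia=knight, Eli=knight}
In every consistent assignment, Nadia is a knight.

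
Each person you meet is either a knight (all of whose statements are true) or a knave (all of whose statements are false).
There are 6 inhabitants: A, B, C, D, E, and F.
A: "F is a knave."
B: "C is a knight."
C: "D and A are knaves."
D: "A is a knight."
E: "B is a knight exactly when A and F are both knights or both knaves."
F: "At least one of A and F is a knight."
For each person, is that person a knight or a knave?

Knights: B, C, and F. Knaves: A, D, and E.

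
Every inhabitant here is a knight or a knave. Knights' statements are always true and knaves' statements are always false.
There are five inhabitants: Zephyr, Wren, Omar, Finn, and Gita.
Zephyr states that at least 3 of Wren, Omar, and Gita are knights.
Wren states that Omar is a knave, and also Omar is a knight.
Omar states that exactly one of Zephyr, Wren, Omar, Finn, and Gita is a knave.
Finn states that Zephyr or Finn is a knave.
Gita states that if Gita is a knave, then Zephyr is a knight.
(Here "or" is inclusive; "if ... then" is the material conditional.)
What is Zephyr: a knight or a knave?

Consistent assignments: {Zephyr=knave, Wren=knave, Omar=knave, Finn=knight, Gita=knight}; {Zephyr=knave, Wren=knave, Omar=knave, Finn=knight, Gita=knave}
In every consistent assignment, Zephyr is a knave.

Zephyr is a knave.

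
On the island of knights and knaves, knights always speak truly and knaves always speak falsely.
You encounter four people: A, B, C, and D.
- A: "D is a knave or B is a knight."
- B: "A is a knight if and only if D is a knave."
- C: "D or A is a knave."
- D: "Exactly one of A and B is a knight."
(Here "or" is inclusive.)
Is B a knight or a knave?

B is a knight.

Consistent assignments: {A=knight, B=knight, C=knight, D=knave}
In every consistent assignment, B is a knight.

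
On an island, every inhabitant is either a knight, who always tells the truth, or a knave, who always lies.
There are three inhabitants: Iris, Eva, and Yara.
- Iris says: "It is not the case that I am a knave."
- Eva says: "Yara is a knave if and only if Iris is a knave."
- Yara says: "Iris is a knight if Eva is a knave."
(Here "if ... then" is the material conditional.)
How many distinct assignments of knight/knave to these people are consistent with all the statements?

1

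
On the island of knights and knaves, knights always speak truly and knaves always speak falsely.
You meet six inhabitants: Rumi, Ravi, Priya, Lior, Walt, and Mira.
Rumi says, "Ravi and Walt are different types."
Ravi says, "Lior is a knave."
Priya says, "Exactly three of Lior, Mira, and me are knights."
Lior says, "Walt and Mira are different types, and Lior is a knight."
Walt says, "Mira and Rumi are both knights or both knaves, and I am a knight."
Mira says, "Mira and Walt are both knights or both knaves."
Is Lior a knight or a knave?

Lior is a knave.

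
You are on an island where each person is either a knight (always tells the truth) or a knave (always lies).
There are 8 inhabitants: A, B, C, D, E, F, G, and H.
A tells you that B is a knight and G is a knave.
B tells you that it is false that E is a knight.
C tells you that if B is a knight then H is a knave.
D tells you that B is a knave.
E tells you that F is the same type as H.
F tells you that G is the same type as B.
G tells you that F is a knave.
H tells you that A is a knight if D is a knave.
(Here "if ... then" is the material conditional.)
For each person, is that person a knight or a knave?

As a knave, A's statement "B is a knight and G is a knave" should be False; it is.
B is a knave, and the claim "it is false that E is a knight" is indeed False.
C is a knight, and the claim "if B is a knight then H is a knave" is indeed true.
D (knight): "B is a knave" — true. ✓
As a knight, E's statement "F is the same type as H" should be true; it is.
Since F is a knight, "G is the same type as B" needs to be true, which holds.
Since G is a knave, "F is a knave" needs to be False, which holds.
As a knight, H's statement "A is a knight if D is a knave" should be true; it is.

A is a knave, B is a knave, C is a knight, D is a knight, E is a knight, F is a knight, G is a knave, and H is a knight.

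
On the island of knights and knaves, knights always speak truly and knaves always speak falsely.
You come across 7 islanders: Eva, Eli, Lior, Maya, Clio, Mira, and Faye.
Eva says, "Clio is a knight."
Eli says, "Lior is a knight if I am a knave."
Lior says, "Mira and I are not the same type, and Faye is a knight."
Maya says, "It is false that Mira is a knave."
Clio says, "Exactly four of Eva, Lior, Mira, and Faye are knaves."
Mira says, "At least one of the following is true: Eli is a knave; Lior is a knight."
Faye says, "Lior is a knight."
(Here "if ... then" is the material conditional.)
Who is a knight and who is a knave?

Eva is a knave, Eli is a knave, Lior is a knave, Maya is a knight, Clio is a knave, Mira is a knight, and Faye is a knave.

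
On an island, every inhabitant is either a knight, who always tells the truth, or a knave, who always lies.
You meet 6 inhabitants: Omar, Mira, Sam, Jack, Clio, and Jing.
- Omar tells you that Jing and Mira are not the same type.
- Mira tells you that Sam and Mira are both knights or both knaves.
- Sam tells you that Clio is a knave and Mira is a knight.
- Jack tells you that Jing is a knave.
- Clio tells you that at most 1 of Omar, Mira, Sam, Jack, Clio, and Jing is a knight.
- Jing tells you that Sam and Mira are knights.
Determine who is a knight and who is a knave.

Knights: Mira, Sam, and Jing. Knaves: Omar, Jack, and Clio.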